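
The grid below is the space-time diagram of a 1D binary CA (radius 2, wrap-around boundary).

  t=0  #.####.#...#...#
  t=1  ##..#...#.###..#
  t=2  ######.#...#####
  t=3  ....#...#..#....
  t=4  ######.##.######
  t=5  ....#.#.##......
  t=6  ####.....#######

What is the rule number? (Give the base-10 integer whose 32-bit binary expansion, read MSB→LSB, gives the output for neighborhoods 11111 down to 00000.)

  ##### -> .   bit 31 = 0  t=2,i=0
  ####. -> #   bit 30 = 1  t=0,i=4
  ###.# -> .   bit 29 = 0  t=0,i=5
  ###.. -> #   bit 28 = 1  t=1,i=1
  ##.## -> #   bit 27 = 1  t=0,i=1
  ##.#. -> .   bit 26 = 0  t=0,i=6
  ##..# -> #   bit 25 = 1  t=1,i=2
  ##... -> #   bit 24 = 1  t=5,i=10
  #.### -> .   bit 23 = 0  t=0,i=2
  #.##. -> .   bit 22 = 0  t=4,i=7
  #.#.# -> .   bit 21 = 0  t=5,i=6
  #.#.. -> .   bit 20 = 0  t=0,i=7
  #..## -> #   bit 19 = 1  t=1,i=14
  #..#. -> #   bit 18 = 1  t=1,i=3
  #...# -> .   bit 17 = 0  t=0,i=9
  #.... -> #   bit 16 = 1  t=3,i=13
  .#### -> .   bit 15 = 0  t=0,i=3
  .###. -> #   bit 14 = 1  t=1,i=0
  .##.# -> #   bit 13 = 1  t=0,i=0
  .##.. -> #   bit 12 = 1  t=5,i=9
  .#.## -> .   bit 11 = 0  t=1,i=9
  .#.#. -> .   bit 10 = 0  t=5,i=5
  .#..# -> .   bit 9 = 0  t=3,i=9
  .#... -> #   bit 8 = 1  t=0,i=8
  ..### -> #   bit 7 = 1  t=1,i=15
  ..##. -> #   bit 6 = 1  t=0,i=15
  ..#.# -> .   bit 5 = 0  t=1,i=8
  ..#.. -> #   bit 4 = 1  t=0,i=11
  ...## -> .   bit 3 = 0  t=0,i=14
  ...#. -> #   bit 2 = 1  t=0,i=10
  ....# -> #   bit 1 = 1  t=3,i=2
  ..... -> #   bit 0 = 1  t=3,i=0
  bits 01011011000011010111000111010111 = 1527607767

1527607767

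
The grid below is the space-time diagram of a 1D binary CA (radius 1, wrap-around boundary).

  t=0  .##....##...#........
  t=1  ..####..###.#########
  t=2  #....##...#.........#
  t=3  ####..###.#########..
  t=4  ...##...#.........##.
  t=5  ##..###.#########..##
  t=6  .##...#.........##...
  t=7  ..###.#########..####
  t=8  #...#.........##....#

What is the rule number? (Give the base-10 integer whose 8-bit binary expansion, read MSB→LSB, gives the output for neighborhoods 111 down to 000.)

85

  ### -> .   bit 7 = 0  t=1,i=3
  ##. -> #   bit 6 = 1  t=0,i=2
  #.# -> .   bit 5 = 0  t=1,i=11
  #.. -> #   bit 4 = 1  t=0,i=3
  .## -> .   bit 3 = 0  t=0,i=1
  .#. -> #   bit 2 = 1  t=0,i=12
  ..# -> .   bit 1 = 0  t=0,i=0
  ... -> #   bit 0 = 1  t=0,i=4
  bits 01010101 = 85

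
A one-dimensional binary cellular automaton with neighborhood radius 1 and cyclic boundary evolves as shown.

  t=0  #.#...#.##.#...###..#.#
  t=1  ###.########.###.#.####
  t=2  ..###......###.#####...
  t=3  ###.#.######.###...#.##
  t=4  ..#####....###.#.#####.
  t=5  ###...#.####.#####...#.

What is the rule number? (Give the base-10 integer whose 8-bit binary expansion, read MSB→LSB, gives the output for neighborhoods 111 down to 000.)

111

  ### -> .   bit 7 = 0  t=0,i=16
  ##. -> #   bit 6 = 1  t=0,i=0
  #.# -> #   bit 5 = 1  t=0,i=1
  #.. -> .   bit 4 = 0  t=0,i=3
  .## -> #   bit 3 = 1  t=0,i=8
  .#. -> #   bit 2 = 1  t=0,i=2
  ..# -> #   bit 1 = 1  t=0,i=5
  ... -> #   bit 0 = 1  t=0,i=4
  bits 01101111 = 111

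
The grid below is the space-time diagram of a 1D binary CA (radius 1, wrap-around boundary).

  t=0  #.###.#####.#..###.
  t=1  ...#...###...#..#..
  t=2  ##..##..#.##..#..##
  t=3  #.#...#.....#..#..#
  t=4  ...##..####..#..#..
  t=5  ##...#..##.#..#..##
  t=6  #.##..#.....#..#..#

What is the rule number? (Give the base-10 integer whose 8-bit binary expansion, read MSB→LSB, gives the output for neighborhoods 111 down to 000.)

145

  nb ###: next=#  (t=0,i=3, bit7=1)
  nb ##.: next=.  (t=0,i=4, bit6=0)
  nb #.#: next=.  (t=0,i=1, bit5=0)
  nb #..: next=#  (t=0,i=13, bit4=1)
  nb .##: next=.  (t=0,i=2, bit3=0)
  nb .#.: next=.  (t=0,i=0, bit2=0)
  nb ..#: next=.  (t=0,i=14, bit1=0)
  nb ...: next=#  (t=1,i=0, bit0=1)
  bits 10010001 = 145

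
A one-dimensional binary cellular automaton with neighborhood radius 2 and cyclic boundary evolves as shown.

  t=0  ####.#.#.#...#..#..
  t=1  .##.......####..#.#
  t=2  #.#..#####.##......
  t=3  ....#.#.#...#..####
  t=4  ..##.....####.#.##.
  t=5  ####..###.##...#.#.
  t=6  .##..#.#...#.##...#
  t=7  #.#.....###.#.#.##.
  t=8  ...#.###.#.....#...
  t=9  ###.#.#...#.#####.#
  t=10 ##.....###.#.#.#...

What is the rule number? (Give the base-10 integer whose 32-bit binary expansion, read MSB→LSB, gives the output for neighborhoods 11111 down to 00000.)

1074452831

  [31] ##### => .  t=2,i=7
  [30] ####. => #  t=0,i=2
  [29] ###.# => .  t=0,i=3
  [28] ###.. => .  t=1,i=13
  [27] ##.## => .  t=2,i=10
  [26] ##.#. => .  t=0,i=4
  [25] ##..# => .  t=1,i=14
  [24] ##... => .  t=1,i=3
  [23] #.### => .  t=5,i=0
  [22] #.##. => .  t=1,i=1
  [21] #.#.# => .  t=0,i=5
  [20] #.#.. => .  t=0,i=9
  [19] #..## => #  t=0,i=18
  [18] #..#. => .  t=0,i=15
  [17] #...# => #  t=0,i=11
  [16] #.... => .  t=1,i=4
  [15] .#### => #  t=0,i=1
  [14] .###. => #  t=5,i=7
  [13] .##.# => .  t=7,i=17
  [12] .##.. => #  t=1,i=2
  [11] .#.## => #  t=1,i=0
  [10] .#.#. => .  t=0,i=6
  [9] .#..# => .  t=0,i=14
  [8] .#... => #  t=0,i=10
  [7] ..### => .  t=0,i=0
  [6] ..##. => #  t=4,i=2
  [5] ..#.# => .  t=1,i=16
  [4] ..#.. => #  t=0,i=13
  [3] ...## => #  t=1,i=9
  [2] ...#. => #  t=0,i=12
  [1] ....# => #  t=1,i=8
  [0] ..... => #  t=1,i=5
  bits 01000000000010101101100101011111 = 1074452831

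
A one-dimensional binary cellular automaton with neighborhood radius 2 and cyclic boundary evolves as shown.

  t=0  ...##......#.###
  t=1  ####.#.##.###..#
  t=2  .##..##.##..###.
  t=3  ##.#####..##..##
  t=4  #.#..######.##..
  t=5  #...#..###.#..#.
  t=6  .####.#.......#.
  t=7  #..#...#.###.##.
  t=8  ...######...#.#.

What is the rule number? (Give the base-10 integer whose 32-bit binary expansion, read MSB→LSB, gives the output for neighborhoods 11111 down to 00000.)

3676973437

  #####|#  b31=1 t=1,i=1
  ####.|#  b30=1 t=1,i=2
  ###.#|.  b29=0 t=1,i=3
  ###..|#  b28=1 t=0,i=15
  ##.##|#  b27=1 t=1,i=9
  ##.#.|.  b26=0 t=1,i=4
  ##..#|#  b25=1 t=1,i=13
  ##...|#  b24=1 t=0,i=0
  #.###|.  b23=0 t=0,i=13
  #.##.|.  b22=0 t=1,i=7
  #.#.#|#  b21=1 t=1,i=5
  #.#..|.  b20=0 t=4,i=2
  #..##|#  b19=1 t=1,i=14
  #..#.|.  b18=0 t=4,i=15
  #...#|#  b17=1 t=0,i=1
  #....|.  b16=0 t=0,i=6
  .####|.  b15=0 t=1,i=0
  .###.|.  b14=0 t=0,i=14
  .##.#|#  b13=1 t=1,i=8
  .##..|.  b12=0 t=0,i=4
  .#.##|#  b11=1 t=0,i=12
  .#.#.|.  b10=0 t=4,i=1
  .#..#|.  b9=0 t=4,i=3
  .#...|#  b8=1 t=5,i=1
  ..###|.  b7=0 t=1,i=15
  ..##.|#  b6=1 t=0,i=3
  ..#.#|#  b5=1 t=0,i=11
  ..#..|#  b4=1 t=5,i=4
  ...##|#  b3=1 t=0,i=2
  ...#.|#  b2=1 t=0,i=10
  ....#|.  b1=0 t=0,i=9
  .....|#  b0=1 t=0,i=7
  bits 11011011001010100010100101111101 = 3676973437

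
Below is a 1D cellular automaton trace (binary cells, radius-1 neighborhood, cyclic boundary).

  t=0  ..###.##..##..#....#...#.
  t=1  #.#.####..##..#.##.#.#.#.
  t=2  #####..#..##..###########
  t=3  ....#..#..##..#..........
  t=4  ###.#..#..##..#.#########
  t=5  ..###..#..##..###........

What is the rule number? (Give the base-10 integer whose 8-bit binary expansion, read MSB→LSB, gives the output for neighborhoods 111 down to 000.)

  ### -> .   bit 7 = 0  t=0,i=3
  ##. -> #   bit 6 = 1  t=0,i=4
  #.# -> #   bit 5 = 1  t=0,i=5
  #.. -> .   bit 4 = 0  t=0,i=8
  .## -> #   bit 3 = 1  t=0,i=2
  .#. -> #   bit 2 = 1  t=0,i=14
  ..# -> .   bit 1 = 0  t=0,i=1
  ... -> #   bit 0 = 1  t=0,i=0
  bits 01101101 = 109

109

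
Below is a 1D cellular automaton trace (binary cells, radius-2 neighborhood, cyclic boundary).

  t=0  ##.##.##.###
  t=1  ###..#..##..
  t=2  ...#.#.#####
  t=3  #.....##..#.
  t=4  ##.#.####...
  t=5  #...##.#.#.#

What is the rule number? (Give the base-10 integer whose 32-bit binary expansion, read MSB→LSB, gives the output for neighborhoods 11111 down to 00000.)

1805130073

  ##### -> .   bit 31 = 0  t=0,i=11
  ####. -> #   bit 30 = 1  t=0,i=0
  ###.# -> #   bit 29 = 1  t=0,i=1
  ###.. -> .   bit 28 = 0  t=1,i=2
  ##.## -> #   bit 27 = 1  t=0,i=2
  ##.#. -> .   bit 26 = 0  t=4,i=2
  ##..# -> #   bit 25 = 1  t=1,i=3
  ##... -> #   bit 24 = 1  t=2,i=0
  #.### -> #   bit 23 = 1  t=0,i=9
  #.##. -> .   bit 22 = 0  t=0,i=3
  #.#.# -> .   bit 21 = 0  t=2,i=5
  #.#.. -> #   bit 20 = 1  t=3,i=0
  #..## -> #   bit 19 = 1  t=1,i=7
  #..#. -> .   bit 18 = 0  t=1,i=4
  #...# -> .   bit 17 = 0  t=2,i=1
  #.... -> .   bit 16 = 0  t=3,i=2
  .#### -> .   bit 15 = 0  t=0,i=10
  .###. -> .   bit 14 = 0  t=1,i=1
  .##.# -> .   bit 13 = 0  t=0,i=4
  .##.. -> #   bit 12 = 1  t=1,i=9
  .#.## -> #   bit 11 = 1  t=2,i=6
  .#.#. -> .   bit 10 = 0  t=2,i=4
  .#..# -> .   bit 9 = 0  t=1,i=6
  .#... -> #   bit 8 = 1  t=3,i=1
  ..### -> .   bit 7 = 0  t=1,i=0
  ..##. -> #   bit 6 = 1  t=1,i=8
  ..#.# -> .   bit 5 = 0  t=2,i=3
  ..#.. -> #   bit 4 = 1  t=1,i=5
  ...## -> #   bit 3 = 1  t=3,i=5
  ...#. -> .   bit 2 = 0  t=2,i=2
  ....# -> .   bit 1 = 0  t=3,i=4
  ..... -> #   bit 0 = 1  t=3,i=3
  bits 01101011100110000001100101011001 = 1805130073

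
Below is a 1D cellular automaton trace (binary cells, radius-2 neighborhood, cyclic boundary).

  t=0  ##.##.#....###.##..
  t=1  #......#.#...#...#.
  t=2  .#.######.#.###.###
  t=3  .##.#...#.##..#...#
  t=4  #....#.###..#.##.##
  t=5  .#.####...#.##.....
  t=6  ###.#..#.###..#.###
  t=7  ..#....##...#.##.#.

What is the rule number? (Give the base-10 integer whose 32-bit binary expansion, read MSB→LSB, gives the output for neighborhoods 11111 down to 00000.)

  nb #####: next=.  (t=2,i=5, bit31=0)
  nb ####.: next=.  (t=2,i=7, bit30=0)
  nb ###.#: next=#  (t=0,i=13, bit29=1)
  nb ###..: next=.  (t=4,i=0, bit28=0)
  nb ##.##: next=.  (t=0,i=2, bit27=0)
  nb ##.#.: next=.  (t=0,i=5, bit26=0)
  nb ##..#: next=#  (t=0,i=17, bit25=1)
  nb ##...: next=#  (t=4,i=1, bit24=1)
  nb #.###: next=.  (t=2,i=3, bit23=0)
  nb #.##.: next=.  (t=0,i=3, bit22=0)
  nb #.#.#: next=#  (t=2,i=1, bit21=1)
  nb #.#..: next=.  (t=0,i=6, bit20=0)
  nb #..##: next=.  (t=0,i=18, bit19=0)
  nb #..#.: next=.  (t=3,i=13, bit18=0)
  nb #...#: next=.  (t=1,i=11, bit17=0)
  nb #....: next=.  (t=0,i=8, bit16=0)
  nb .####: next=#  (t=2,i=4, bit15=1)
  nb .###.: next=.  (t=0,i=12, bit14=0)
  nb .##.#: next=.  (t=0,i=1, bit13=0)
  nb .##..: next=.  (t=0,i=16, bit12=0)
  nb .#.##: next=#  (t=2,i=2, bit11=1)
  nb .#.#.: next=#  (t=1,i=8, bit10=1)
  nb .#..#: next=.  (t=6,i=5, bit9=0)
  nb .#...: next=#  (t=0,i=7, bit8=1)
  nb ..###: next=.  (t=0,i=11, bit7=0)
  nb ..##.: next=#  (t=0,i=0, bit6=1)
  nb ..#.#: next=#  (t=1,i=7, bit5=1)
  nb ..#..: next=#  (t=1,i=13, bit4=1)
  nb ...##: next=.  (t=0,i=10, bit3=0)
  nb ...#.: next=#  (t=1,i=6, bit2=1)
  nb ....#: next=#  (t=0,i=9, bit1=1)
  nb .....: next=#  (t=1,i=3, bit0=1)
  bits 00100011001000001000110101110111 = 589335927

589335927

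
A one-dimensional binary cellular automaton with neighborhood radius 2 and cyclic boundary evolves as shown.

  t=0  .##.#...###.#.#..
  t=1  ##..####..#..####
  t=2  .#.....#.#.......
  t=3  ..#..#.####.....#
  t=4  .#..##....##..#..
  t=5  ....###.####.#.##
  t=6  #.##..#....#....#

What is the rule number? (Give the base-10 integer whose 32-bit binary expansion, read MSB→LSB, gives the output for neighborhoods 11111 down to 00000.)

  [31] ##### => .  t=1,i=15
  [30] ####. => .  t=1,i=0
  [29] ###.# => #  t=0,i=10
  [28] ###.. => #  t=1,i=1
  [27] ##.## => .  t=5,i=7
  [26] ##.#. => .  t=0,i=3
  [25] ##..# => .  t=1,i=2
  [24] ##... => #  t=3,i=11
  [23] #.### => .  t=3,i=7
  [22] #.##. => .  t=5,i=15
  [21] #.#.# => .  t=0,i=12
  [20] #.#.. => #  t=0,i=4
  [19] #..## => .  t=1,i=3
  [18] #..#. => #  t=1,i=9
  [17] #...# => #  t=0,i=6
  [16] #.... => .  t=2,i=3
  [15] .#### => .  t=1,i=5
  [14] .###. => .  t=0,i=9
  [13] .##.# => .  t=0,i=2
  [12] .##.. => #  t=4,i=5
  [11] .#.## => .  t=3,i=6
  [10] .#.#. => #  t=0,i=13
  [9] .#..# => .  t=1,i=11
  [8] .#... => #  t=0,i=5
  [7] ..### => .  t=0,i=8
  [6] ..##. => #  t=0,i=1
  [5] ..#.# => #  t=2,i=7
  [4] ..#.. => .  t=1,i=10
  [3] ...## => #  t=0,i=0
  [2] ...#. => .  t=2,i=0
  [1] ....# => #  t=2,i=5
  [0] ..... => .  t=2,i=4
  bits 00110001000101100001010101101010 = 823530858

823530858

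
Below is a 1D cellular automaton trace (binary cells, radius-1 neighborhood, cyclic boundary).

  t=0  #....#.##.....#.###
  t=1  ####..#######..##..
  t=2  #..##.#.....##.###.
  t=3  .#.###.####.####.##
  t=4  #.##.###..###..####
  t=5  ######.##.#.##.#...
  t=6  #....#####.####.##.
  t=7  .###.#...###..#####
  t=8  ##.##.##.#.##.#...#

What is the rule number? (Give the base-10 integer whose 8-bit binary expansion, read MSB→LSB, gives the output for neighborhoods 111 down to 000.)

121

  [7] ### => .  t=0,i=17
  [6] ##. => #  t=0,i=0
  [5] #.# => #  t=0,i=6
  [4] #.. => #  t=0,i=1
  [3] .## => #  t=0,i=7
  [2] .#. => .  t=0,i=5
  [1] ..# => .  t=0,i=4
  [0] ... => #  t=0,i=2
  bits 01111001 = 121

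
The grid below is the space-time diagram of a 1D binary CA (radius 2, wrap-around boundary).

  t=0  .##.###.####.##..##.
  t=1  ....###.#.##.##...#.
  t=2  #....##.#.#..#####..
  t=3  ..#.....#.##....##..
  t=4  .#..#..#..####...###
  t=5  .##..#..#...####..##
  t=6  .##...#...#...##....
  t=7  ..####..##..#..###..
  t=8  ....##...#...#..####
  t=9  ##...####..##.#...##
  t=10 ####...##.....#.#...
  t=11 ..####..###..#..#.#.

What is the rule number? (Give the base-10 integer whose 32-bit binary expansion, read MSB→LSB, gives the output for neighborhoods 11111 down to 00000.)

1911771652

  nb #####: next=.  (t=2,i=15, bit31=0)
  nb ####.: next=#  (t=0,i=10, bit30=1)
  nb ###.#: next=#  (t=0,i=6, bit29=1)
  nb ###..: next=#  (t=2,i=17, bit28=1)
  nb ##.##: next=.  (t=0,i=3, bit27=0)
  nb ##.#.: next=.  (t=1,i=7, bit26=0)
  nb ##..#: next=.  (t=0,i=15, bit25=0)
  nb ##...: next=#  (t=1,i=15, bit24=1)
  nb #.###: next=#  (t=0,i=4, bit23=1)
  nb #.##.: next=#  (t=0,i=13, bit22=1)
  nb #.#.#: next=#  (t=1,i=8, bit21=1)
  nb #.#..: next=#  (t=2,i=10, bit20=1)
  nb #..##: next=.  (t=0,i=0, bit19=0)
  nb #..#.: next=.  (t=2,i=19, bit18=0)
  nb #...#: next=#  (t=1,i=16, bit17=1)
  nb #....: next=#  (t=1,i=0, bit16=1)
  nb .####: next=.  (t=0,i=9, bit15=0)
  nb .###.: next=#  (t=0,i=5, bit14=1)
  nb .##.#: next=.  (t=0,i=2, bit13=0)
  nb .##..: next=#  (t=0,i=14, bit12=1)
  nb .#.##: next=.  (t=1,i=9, bit11=0)
  nb .#.#.: next=.  (t=2,i=9, bit10=0)
  nb .#..#: next=#  (t=2,i=11, bit9=1)
  nb .#...: next=.  (t=1,i=19, bit8=0)
  nb ..###: next=.  (t=1,i=4, bit7=0)
  nb ..##.: next=.  (t=0,i=1, bit6=0)
  nb ..#.#: next=.  (t=3,i=8, bit5=0)
  nb ..#..: next=.  (t=1,i=18, bit4=0)
  nb ...##: next=.  (t=1,i=3, bit3=0)
  nb ...#.: next=#  (t=1,i=17, bit2=1)
  nb ....#: next=.  (t=1,i=2, bit1=0)
  nb .....: next=.  (t=1,i=1, bit0=0)
  bits 01110001111100110101001000000100 = 1911771652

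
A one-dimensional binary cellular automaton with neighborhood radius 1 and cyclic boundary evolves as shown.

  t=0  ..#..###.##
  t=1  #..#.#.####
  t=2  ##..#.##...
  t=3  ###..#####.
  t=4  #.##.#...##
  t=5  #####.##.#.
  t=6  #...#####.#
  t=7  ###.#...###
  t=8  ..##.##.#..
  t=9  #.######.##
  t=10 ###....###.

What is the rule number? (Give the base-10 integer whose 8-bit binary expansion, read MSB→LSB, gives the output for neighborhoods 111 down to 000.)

  ###|.  b7=0 t=0,i=6
  ##.|#  b6=1 t=0,i=7
  #.#|#  b5=1 t=0,i=8
  #..|#  b4=1 t=0,i=0
  .##|#  b3=1 t=0,i=5
  .#.|.  b2=0 t=0,i=2
  ..#|.  b1=0 t=0,i=1
  ...|#  b0=1 t=2,i=9
  bits 01111001 = 121

121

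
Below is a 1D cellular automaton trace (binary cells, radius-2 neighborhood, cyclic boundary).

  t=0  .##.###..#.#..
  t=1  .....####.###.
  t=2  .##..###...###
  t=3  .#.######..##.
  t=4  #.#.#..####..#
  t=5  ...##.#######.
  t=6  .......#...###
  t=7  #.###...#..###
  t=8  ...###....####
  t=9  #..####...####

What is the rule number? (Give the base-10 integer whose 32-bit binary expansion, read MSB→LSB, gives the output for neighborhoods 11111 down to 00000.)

1398590849

  nb #####: next=.  (t=3,i=5, bit31=0)
  nb ####.: next=#  (t=1,i=7, bit30=1)
  nb ###.#: next=.  (t=1,i=8, bit29=0)
  nb ###..: next=#  (t=0,i=6, bit28=1)
  nb ##.##: next=.  (t=0,i=3, bit27=0)
  nb ##.#.: next=.  (t=4,i=1, bit26=0)
  nb ##..#: next=#  (t=0,i=7, bit25=1)
  nb ##...: next=#  (t=1,i=13, bit24=1)
  nb #.###: next=.  (t=0,i=4, bit23=0)
  nb #.##.: next=#  (t=2,i=1, bit22=1)
  nb #.#.#: next=.  (t=4,i=2, bit21=0)
  nb #.#..: next=#  (t=0,i=11, bit20=1)
  nb #..##: next=#  (t=2,i=4, bit19=1)
  nb #..#.: next=#  (t=0,i=8, bit18=1)
  nb #...#: next=.  (t=0,i=13, bit17=0)
  nb #....: next=.  (t=1,i=0, bit16=0)
  nb .####: next=#  (t=1,i=6, bit15=1)
  nb .###.: next=#  (t=0,i=5, bit14=1)
  nb .##.#: next=.  (t=0,i=2, bit13=0)
  nb .##..: next=.  (t=2,i=2, bit12=0)
  nb .#.##: next=#  (t=3,i=2, bit11=1)
  nb .#.#.: next=#  (t=0,i=10, bit10=1)
  nb .#..#: next=.  (t=4,i=5, bit9=0)
  nb .#...: next=#  (t=0,i=12, bit8=1)
  nb ..###: next=#  (t=1,i=5, bit7=1)
  nb ..##.: next=.  (t=0,i=1, bit6=0)
  nb ..#.#: next=.  (t=0,i=9, bit5=0)
  nb ..#..: next=.  (t=6,i=7, bit4=0)
  nb ...##: next=.  (t=0,i=0, bit3=0)
  nb ...#.: next=.  (t=6,i=6, bit2=0)
  nb ....#: next=.  (t=1,i=3, bit1=0)
  nb .....: next=#  (t=1,i=1, bit0=1)
  bits 01010011010111001100110110000001 = 1398590849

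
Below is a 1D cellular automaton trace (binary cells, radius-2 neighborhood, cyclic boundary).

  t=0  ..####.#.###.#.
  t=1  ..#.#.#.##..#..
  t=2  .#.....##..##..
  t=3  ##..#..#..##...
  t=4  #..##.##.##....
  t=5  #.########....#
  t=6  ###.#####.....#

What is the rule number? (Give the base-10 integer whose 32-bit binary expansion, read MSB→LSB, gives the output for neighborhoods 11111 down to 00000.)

3435931861

  ##### -> #   bit 31 = 1  t=5,i=4
  ####. -> #   bit 30 = 1  t=0,i=4
  ###.# -> .   bit 29 = 0  t=0,i=5
  ###.. -> .   bit 28 = 0  t=5,i=9
  ##.## -> #   bit 27 = 1  t=4,i=5
  ##.#. -> #   bit 26 = 1  t=0,i=6
  ##..# -> .   bit 25 = 0  t=1,i=10
  ##... -> .   bit 24 = 0  t=2,i=13
  #.### -> #   bit 23 = 1  t=0,i=9
  #.##. -> #   bit 22 = 1  t=1,i=8
  #.#.# -> .   bit 21 = 0  t=0,i=7
  #.#.. -> .   bit 20 = 0  t=0,i=13
  #..## -> #   bit 19 = 1  t=2,i=10
  #..#. -> #   bit 18 = 1  t=1,i=11
  #...# -> .   bit 17 = 0  t=0,i=0
  #.... -> .   bit 16 = 0  t=1,i=14
  .#### -> .   bit 15 = 0  t=0,i=3
  .###. -> .   bit 14 = 0  t=0,i=10
  .##.# -> #   bit 13 = 1  t=4,i=4
  .##.. -> .   bit 12 = 0  t=1,i=9
  .#.## -> #   bit 11 = 1  t=0,i=8
  .#.#. -> .   bit 10 = 0  t=1,i=3
  .#..# -> .   bit 9 = 0  t=3,i=5
  .#... -> .   bit 8 = 0  t=0,i=14
  ..### -> #   bit 7 = 1  t=0,i=2
  ..##. -> #   bit 6 = 1  t=2,i=7
  ..#.# -> .   bit 5 = 0  t=1,i=2
  ..#.. -> #   bit 4 = 1  t=1,i=12
  ...## -> .   bit 3 = 0  t=0,i=1
  ...#. -> #   bit 2 = 1  t=1,i=1
  ....# -> .   bit 1 = 0  t=1,i=0
  ..... -> #   bit 0 = 1  t=2,i=4
  bits 11001100110011000010100011010101 = 3435931861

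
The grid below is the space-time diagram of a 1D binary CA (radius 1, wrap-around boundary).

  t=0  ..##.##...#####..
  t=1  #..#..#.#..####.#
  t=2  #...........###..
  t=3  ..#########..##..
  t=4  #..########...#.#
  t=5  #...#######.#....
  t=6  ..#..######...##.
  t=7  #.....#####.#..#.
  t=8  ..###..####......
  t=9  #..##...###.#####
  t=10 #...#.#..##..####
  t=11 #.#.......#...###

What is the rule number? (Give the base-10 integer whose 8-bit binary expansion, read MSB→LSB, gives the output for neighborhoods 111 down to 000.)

193

  nb ###: next=#  (t=0,i=11, bit7=1)
  nb ##.: next=#  (t=0,i=3, bit6=1)
  nb #.#: next=.  (t=0,i=4, bit5=0)
  nb #..: next=.  (t=0,i=7, bit4=0)
  nb .##: next=.  (t=0,i=2, bit3=0)
  nb .#.: next=.  (t=1,i=3, bit2=0)
  nb ..#: next=.  (t=0,i=1, bit1=0)
  nb ...: next=#  (t=0,i=0, bit0=1)
  bits 11000001 = 193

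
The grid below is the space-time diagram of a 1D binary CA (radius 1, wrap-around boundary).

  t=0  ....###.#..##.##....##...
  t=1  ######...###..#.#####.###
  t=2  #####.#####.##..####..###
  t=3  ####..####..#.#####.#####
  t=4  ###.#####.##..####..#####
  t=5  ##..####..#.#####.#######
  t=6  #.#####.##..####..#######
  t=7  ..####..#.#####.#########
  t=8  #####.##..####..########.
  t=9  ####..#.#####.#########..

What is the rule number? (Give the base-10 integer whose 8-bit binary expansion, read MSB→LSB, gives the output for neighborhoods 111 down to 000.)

  [7] ### => #  t=0,i=5
  [6] ##. => .  t=0,i=6
  [5] #.# => .  t=0,i=7
  [4] #.. => #  t=0,i=9
  [3] .## => #  t=0,i=4
  [2] .#. => .  t=0,i=8
  [1] ..# => #  t=0,i=3
  [0] ... => #  t=0,i=0
  bits 10011011 = 155

155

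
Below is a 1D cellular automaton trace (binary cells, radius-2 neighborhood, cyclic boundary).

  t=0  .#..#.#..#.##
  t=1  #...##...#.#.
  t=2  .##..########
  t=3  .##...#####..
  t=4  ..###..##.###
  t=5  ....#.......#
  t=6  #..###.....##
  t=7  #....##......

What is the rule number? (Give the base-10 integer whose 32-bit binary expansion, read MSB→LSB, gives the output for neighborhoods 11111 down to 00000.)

  ##### -> #   bit 31 = 1  t=2,i=7
  ####. -> .   bit 30 = 0  t=2,i=11
  ###.# -> .   bit 29 = 0  t=2,i=12
  ###.. -> #   bit 28 = 1  t=3,i=10
  ##.## -> .   bit 27 = 0  t=2,i=0
  ##.#. -> #   bit 26 = 1  t=0,i=0
  ##..# -> .   bit 25 = 0  t=2,i=3
  ##... -> #   bit 24 = 1  t=1,i=6
  #.### -> .   bit 23 = 0  t=4,i=10
  #.##. -> #   bit 22 = 1  t=0,i=11
  #.#.# -> #   bit 21 = 1  t=1,i=11
  #.#.. -> .   bit 20 = 0  t=0,i=1
  #..## -> .   bit 19 = 0  t=2,i=4
  #..#. -> .   bit 18 = 0  t=0,i=3
  #...# -> #   bit 17 = 1  t=1,i=2
  #.... -> .   bit 16 = 0  t=5,i=1
  .#### -> #   bit 15 = 1  t=2,i=6
  .###. -> .   bit 14 = 0  t=4,i=3
  .##.# -> .   bit 13 = 0  t=0,i=12
  .##.. -> #   bit 12 = 1  t=1,i=5
  .#.## -> .   bit 11 = 0  t=0,i=10
  .#.#. -> #   bit 10 = 1  t=0,i=5
  .#..# -> .   bit 9 = 0  t=0,i=2
  .#... -> #   bit 8 = 1  t=1,i=1
  ..### -> .   bit 7 = 0  t=2,i=5
  ..##. -> .   bit 6 = 0  t=1,i=4
  ..#.# -> #   bit 5 = 1  t=0,i=4
  ..#.. -> #   bit 4 = 1  t=5,i=4
  ...## -> .   bit 3 = 0  t=1,i=3
  ...#. -> #   bit 2 = 1  t=1,i=8
  ....# -> .   bit 1 = 0  t=5,i=2
  ..... -> .   bit 0 = 0  t=5,i=7
  bits 10010101011000101001010100110100 = 2506265908

2506265908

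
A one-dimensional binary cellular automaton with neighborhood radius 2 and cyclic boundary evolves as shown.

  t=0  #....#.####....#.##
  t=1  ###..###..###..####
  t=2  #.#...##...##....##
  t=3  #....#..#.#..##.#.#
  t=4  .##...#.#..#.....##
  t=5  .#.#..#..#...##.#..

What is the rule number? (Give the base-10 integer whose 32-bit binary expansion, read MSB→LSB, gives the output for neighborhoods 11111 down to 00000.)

2982234665

  ##### -> #   bit 31 = 1  t=1,i=0
  ####. -> .   bit 30 = 0  t=0,i=9
  ###.# -> #   bit 29 = 1  t=2,i=0
  ###.. -> #   bit 28 = 1  t=0,i=0
  ##.## -> .   bit 27 = 0  t=4,i=0
  ##.#. -> .   bit 26 = 0  t=2,i=1
  ##..# -> .   bit 25 = 0  t=1,i=3
  ##... -> #   bit 24 = 1  t=0,i=1
  #.### -> #   bit 23 = 1  t=0,i=7
  #.##. -> #   bit 22 = 1  t=3,i=18
  #.#.# -> .   bit 21 = 0  t=3,i=16
  #.#.. -> .   bit 20 = 0  t=2,i=2
  #..## -> .   bit 19 = 0  t=1,i=4
  #..#. -> .   bit 18 = 0  t=3,i=7
  #...# -> .   bit 17 = 0  t=2,i=4
  #.... -> #   bit 16 = 1  t=0,i=2
  .#### -> .   bit 15 = 0  t=0,i=8
  .###. -> #   bit 14 = 1  t=0,i=18
  .##.# -> .   bit 13 = 0  t=3,i=14
  .##.. -> .   bit 12 = 0  t=2,i=7
  .#.## -> #   bit 11 = 1  t=0,i=6
  .#.#. -> .   bit 10 = 0  t=3,i=9
  .#..# -> #   bit 9 = 1  t=3,i=6
  .#... -> .   bit 8 = 0  t=2,i=3
  ..### -> .   bit 7 = 0  t=1,i=5
  ..##. -> .   bit 6 = 0  t=2,i=6
  ..#.# -> #   bit 5 = 1  t=0,i=5
  ..#.. -> .   bit 4 = 0  t=3,i=5
  ...## -> #   bit 3 = 1  t=2,i=5
  ...#. -> .   bit 2 = 0  t=0,i=4
  ....# -> .   bit 1 = 0  t=0,i=3
  ..... -> #   bit 0 = 1  t=4,i=14
  bits 10110001110000010100101000101001 = 2982234665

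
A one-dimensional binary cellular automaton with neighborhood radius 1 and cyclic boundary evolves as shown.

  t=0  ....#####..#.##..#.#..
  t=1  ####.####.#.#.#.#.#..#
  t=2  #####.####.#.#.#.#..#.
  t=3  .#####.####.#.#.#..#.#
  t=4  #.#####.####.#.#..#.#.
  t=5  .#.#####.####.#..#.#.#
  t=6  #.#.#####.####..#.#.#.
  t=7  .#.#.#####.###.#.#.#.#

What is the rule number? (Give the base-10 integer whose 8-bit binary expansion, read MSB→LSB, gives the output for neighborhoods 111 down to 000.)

227

  ###|#  b7=1 t=0,i=5
  ##.|#  b6=1 t=0,i=8
  #.#|#  b5=1 t=0,i=12
  #..|.  b4=0 t=0,i=9
  .##|.  b3=0 t=0,i=4
  .#.|.  b2=0 t=0,i=11
  ..#|#  b1=1 t=0,i=3
  ...|#  b0=1 t=0,i=0
  bits 11100011 = 227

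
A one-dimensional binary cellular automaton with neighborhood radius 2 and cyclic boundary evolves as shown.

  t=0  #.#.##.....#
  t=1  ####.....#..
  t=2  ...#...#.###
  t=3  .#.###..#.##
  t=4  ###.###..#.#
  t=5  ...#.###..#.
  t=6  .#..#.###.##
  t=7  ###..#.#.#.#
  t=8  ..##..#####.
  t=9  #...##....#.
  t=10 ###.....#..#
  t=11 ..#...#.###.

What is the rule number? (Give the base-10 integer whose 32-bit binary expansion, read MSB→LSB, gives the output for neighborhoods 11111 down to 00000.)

507146002

  [31] ##### => .  t=8,i=8
  [30] ####. => .  t=1,i=2
  [29] ###.# => .  t=4,i=2
  [28] ###.. => #  t=1,i=3
  [27] ##.## => #  t=4,i=3
  [26] ##.#. => #  t=0,i=1
  [25] ##..# => #  t=3,i=6
  [24] ##... => .  t=0,i=6
  [23] #.### => .  t=2,i=9
  [22] #.##. => .  t=0,i=4
  [21] #.#.# => #  t=0,i=2
  [20] #.#.. => #  t=6,i=1
  [19] #..## => #  t=1,i=11
  [18] #..#. => .  t=3,i=7
  [17] #...# => #  t=2,i=1
  [16] #.... => .  t=0,i=7
  [15] .#### => .  t=1,i=1
  [14] .###. => #  t=2,i=10
  [13] .##.# => #  t=0,i=0
  [12] .##.. => .  t=0,i=5
  [11] .#.## => #  t=0,i=3
  [10] .#.#. => #  t=7,i=6
  [9] .#..# => #  t=1,i=10
  [8] .#... => #  t=2,i=4
  [7] ..### => .  t=1,i=0
  [6] ..##. => .  t=0,i=11
  [5] ..#.# => .  t=2,i=7
  [4] ..#.. => #  t=1,i=9
  [3] ...## => .  t=0,i=10
  [2] ...#. => .  t=1,i=8
  [1] ....# => #  t=0,i=9
  [0] ..... => .  t=0,i=8
  bits 00011110001110100110111100010010 = 507146002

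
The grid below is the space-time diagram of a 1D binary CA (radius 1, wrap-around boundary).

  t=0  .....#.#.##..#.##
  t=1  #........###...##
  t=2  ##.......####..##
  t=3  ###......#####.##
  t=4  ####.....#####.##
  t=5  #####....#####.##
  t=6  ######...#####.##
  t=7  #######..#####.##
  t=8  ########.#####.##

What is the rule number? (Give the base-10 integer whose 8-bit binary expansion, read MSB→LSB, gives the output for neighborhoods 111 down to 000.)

216

  [7] ### => #  t=1,i=10
  [6] ##. => #  t=0,i=10
  [5] #.# => .  t=0,i=6
  [4] #.. => #  t=0,i=0
  [3] .## => #  t=0,i=9
  [2] .#. => .  t=0,i=5
  [1] ..# => .  t=0,i=4
  [0] ... => .  t=0,i=1
  bits 11011000 = 216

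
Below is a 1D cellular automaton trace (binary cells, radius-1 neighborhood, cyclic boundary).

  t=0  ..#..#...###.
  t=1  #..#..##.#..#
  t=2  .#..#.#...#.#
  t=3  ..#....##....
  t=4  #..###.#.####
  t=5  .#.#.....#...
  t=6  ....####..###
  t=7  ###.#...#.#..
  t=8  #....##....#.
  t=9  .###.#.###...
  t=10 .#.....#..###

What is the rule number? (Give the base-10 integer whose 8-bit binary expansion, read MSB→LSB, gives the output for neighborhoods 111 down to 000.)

25

  ### -> .   bit 7 = 0  t=0,i=10
  ##. -> .   bit 6 = 0  t=0,i=11
  #.# -> .   bit 5 = 0  t=1,i=8
  #.. -> #   bit 4 = 1  t=0,i=3
  .## -> #   bit 3 = 1  t=0,i=9
  .#. -> .   bit 2 = 0  t=0,i=2
  ..# -> .   bit 1 = 0  t=0,i=1
  ... -> #   bit 0 = 1  t=0,i=0
  bits 00011001 = 25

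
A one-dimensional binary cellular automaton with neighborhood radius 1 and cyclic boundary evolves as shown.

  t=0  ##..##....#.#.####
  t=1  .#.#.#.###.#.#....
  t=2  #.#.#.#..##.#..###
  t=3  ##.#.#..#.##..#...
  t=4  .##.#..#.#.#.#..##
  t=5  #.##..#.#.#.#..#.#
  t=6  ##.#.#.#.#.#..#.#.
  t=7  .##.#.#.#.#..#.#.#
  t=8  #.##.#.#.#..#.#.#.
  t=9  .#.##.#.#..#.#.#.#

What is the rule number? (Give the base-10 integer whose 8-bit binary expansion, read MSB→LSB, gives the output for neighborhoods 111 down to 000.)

99

  ### -> .   bit 7 = 0  t=0,i=0
  ##. -> #   bit 6 = 1  t=0,i=1
  #.# -> #   bit 5 = 1  t=0,i=11
  #.. -> .   bit 4 = 0  t=0,i=2
  .## -> .   bit 3 = 0  t=0,i=4
  .#. -> .   bit 2 = 0  t=0,i=10
  ..# -> #   bit 1 = 1  t=0,i=3
  ... -> #   bit 0 = 1  t=0,i=7
  bits 01100011 = 99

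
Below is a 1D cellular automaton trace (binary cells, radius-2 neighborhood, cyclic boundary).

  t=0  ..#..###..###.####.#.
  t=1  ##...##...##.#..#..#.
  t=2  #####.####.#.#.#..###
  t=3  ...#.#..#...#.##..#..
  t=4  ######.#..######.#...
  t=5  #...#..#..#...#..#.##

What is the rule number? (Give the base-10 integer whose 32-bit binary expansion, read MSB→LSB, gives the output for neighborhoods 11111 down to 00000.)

  ##### -> .   bit 31 = 0  t=2,i=0
  ####. -> #   bit 30 = 1  t=0,i=16
  ###.# -> .   bit 29 = 0  t=0,i=12
  ###.. -> .   bit 28 = 0  t=0,i=7
  ##.## -> #   bit 27 = 1  t=0,i=13
  ##.#. -> .   bit 26 = 0  t=0,i=18
  ##..# -> .   bit 25 = 0  t=0,i=8
  ##... -> #   bit 24 = 1  t=1,i=2
  #.### -> .   bit 23 = 0  t=0,i=14
  #.##. -> #   bit 22 = 1  t=1,i=0
  #.#.# -> .   bit 21 = 0  t=2,i=11
  #.#.. -> #   bit 20 = 1  t=0,i=19
  #..## -> .   bit 19 = 0  t=0,i=4
  #..#. -> #   bit 18 = 1  t=1,i=15
  #...# -> #   bit 17 = 1  t=0,i=0
  #.... -> .   bit 16 = 0  t=3,i=20
  .#### -> .   bit 15 = 0  t=0,i=15
  .###. -> #   bit 14 = 1  t=0,i=6
  .##.# -> #   bit 13 = 1  t=1,i=11
  .##.. -> #   bit 12 = 1  t=1,i=1
  .#.## -> #   bit 11 = 1  t=1,i=20
  .#.#. -> #   bit 10 = 1  t=2,i=12
  .#..# -> .   bit 9 = 0  t=0,i=3
  .#... -> .   bit 8 = 0  t=0,i=20
  ..### -> #   bit 7 = 1  t=0,i=5
  ..##. -> .   bit 6 = 0  t=1,i=5
  ..#.# -> #   bit 5 = 1  t=1,i=19
  ..#.. -> .   bit 4 = 0  t=0,i=2
  ...## -> #   bit 3 = 1  t=1,i=4
  ...#. -> #   bit 2 = 1  t=0,i=1
  ....# -> #   bit 1 = 1  t=3,i=1
  ..... -> #   bit 0 = 1  t=3,i=0
  bits 01001001010101100111110010101111 = 1230404783

1230404783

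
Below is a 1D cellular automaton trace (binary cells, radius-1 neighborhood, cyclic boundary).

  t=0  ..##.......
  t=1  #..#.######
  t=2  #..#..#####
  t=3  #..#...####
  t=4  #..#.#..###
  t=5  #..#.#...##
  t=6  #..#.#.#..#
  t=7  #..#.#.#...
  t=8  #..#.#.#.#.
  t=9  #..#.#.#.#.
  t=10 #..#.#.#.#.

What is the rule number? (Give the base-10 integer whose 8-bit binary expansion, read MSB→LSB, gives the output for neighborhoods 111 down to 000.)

  [7] ### => #  t=1,i=6
  [6] ##. => #  t=0,i=3
  [5] #.# => .  t=1,i=4
  [4] #.. => .  t=0,i=4
  [3] .## => .  t=0,i=2
  [2] .#. => #  t=1,i=3
  [1] ..# => .  t=0,i=1
  [0] ... => #  t=0,i=0
  bits 11000101 = 197

197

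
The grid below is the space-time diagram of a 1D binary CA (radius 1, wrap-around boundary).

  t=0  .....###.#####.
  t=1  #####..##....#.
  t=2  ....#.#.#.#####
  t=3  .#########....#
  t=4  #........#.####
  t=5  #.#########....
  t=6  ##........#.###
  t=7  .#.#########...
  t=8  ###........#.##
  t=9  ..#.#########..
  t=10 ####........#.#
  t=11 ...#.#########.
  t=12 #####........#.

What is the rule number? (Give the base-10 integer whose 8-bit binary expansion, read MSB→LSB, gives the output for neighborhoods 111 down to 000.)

  ###|.  b7=0 t=0,i=6
  ##.|#  b6=1 t=0,i=7
  #.#|#  b5=1 t=0,i=8
  #..|.  b4=0 t=0,i=14
  .##|.  b3=0 t=0,i=5
  .#.|#  b2=1 t=1,i=13
  ..#|#  b1=1 t=0,i=4
  ...|#  b0=1 t=0,i=0
  bits 01100111 = 103

103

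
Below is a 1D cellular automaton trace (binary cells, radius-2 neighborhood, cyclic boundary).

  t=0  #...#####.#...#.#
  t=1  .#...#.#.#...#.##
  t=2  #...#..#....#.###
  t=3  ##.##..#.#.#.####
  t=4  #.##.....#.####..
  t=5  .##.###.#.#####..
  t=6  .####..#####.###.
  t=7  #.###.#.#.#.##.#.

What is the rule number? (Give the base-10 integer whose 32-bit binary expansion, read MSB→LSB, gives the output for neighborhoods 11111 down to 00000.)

  nb #####: next=.  (t=0,i=6, bit31=0)
  nb ####.: next=#  (t=0,i=7, bit30=1)
  nb ###.#: next=.  (t=0,i=8, bit29=0)
  nb ###..: next=#  (t=2,i=0, bit28=1)
  nb ##.##: next=#  (t=3,i=2, bit27=1)
  nb ##.#.: next=#  (t=0,i=9, bit26=1)
  nb ##..#: next=.  (t=3,i=5, bit25=0)
  nb ##...: next=#  (t=0,i=1, bit24=1)
  nb #.###: next=#  (t=2,i=14, bit23=1)
  nb #.##.: next=#  (t=0,i=16, bit22=1)
  nb #.#.#: next=#  (t=1,i=7, bit21=1)
  nb #.#..: next=.  (t=0,i=10, bit20=0)
  nb #..##: next=#  (t=6,i=0, bit19=1)
  nb #..#.: next=.  (t=2,i=6, bit18=0)
  nb #...#: next=.  (t=0,i=2, bit17=0)
  nb #....: next=#  (t=2,i=9, bit16=1)
  nb .####: next=#  (t=0,i=5, bit15=1)
  nb .###.: next=.  (t=5,i=5, bit14=0)
  nb .##.#: next=#  (t=1,i=16, bit13=1)
  nb .##..: next=.  (t=0,i=0, bit12=0)
  nb .#.##: next=#  (t=0,i=15, bit11=1)
  nb .#.#.: next=.  (t=1,i=6, bit10=0)
  nb .#..#: next=.  (t=2,i=5, bit9=0)
  nb .#...: next=.  (t=0,i=11, bit8=0)
  nb ..###: next=.  (t=0,i=4, bit7=0)
  nb ..##.: next=#  (t=5,i=1, bit6=1)
  nb ..#.#: next=.  (t=0,i=14, bit5=0)
  nb ..#..: next=#  (t=2,i=4, bit4=1)
  nb ...##: next=.  (t=0,i=3, bit3=0)
  nb ...#.: next=#  (t=0,i=13, bit2=1)
  nb ....#: next=.  (t=2,i=10, bit1=0)
  nb .....: next=#  (t=4,i=6, bit0=1)
  bits 01011101111010011010100001010101 = 1575594069

1575594069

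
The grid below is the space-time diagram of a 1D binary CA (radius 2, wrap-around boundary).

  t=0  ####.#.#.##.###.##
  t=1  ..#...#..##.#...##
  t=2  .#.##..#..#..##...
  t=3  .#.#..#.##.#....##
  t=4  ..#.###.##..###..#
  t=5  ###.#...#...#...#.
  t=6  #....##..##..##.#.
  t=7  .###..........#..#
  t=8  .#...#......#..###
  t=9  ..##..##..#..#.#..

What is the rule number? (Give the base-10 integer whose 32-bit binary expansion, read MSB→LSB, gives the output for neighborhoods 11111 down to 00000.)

  [31] ##### => .  t=0,i=0
  [30] ####. => #  t=0,i=2
  [29] ###.# => .  t=0,i=3
  [28] ###.. => .  t=4,i=14
  [27] ##.## => .  t=0,i=11
  [26] ##.#. => .  t=0,i=4
  [25] ##..# => .  t=1,i=0
  [24] ##... => .  t=2,i=15
  [23] #.### => #  t=0,i=12
  [22] #.##. => #  t=0,i=9
  [21] #.#.# => .  t=0,i=5
  [20] #.#.. => .  t=1,i=12
  [19] #..## => .  t=1,i=8
  [18] #..#. => #  t=1,i=1
  [17] #...# => #  t=1,i=4
  [16] #.... => #  t=2,i=16
  [15] .#### => #  t=0,i=17
  [14] .###. => .  t=0,i=13
  [13] .##.# => #  t=0,i=10
  [12] .##.. => .  t=1,i=17
  [11] .#.## => .  t=0,i=8
  [10] .#.#. => #  t=0,i=6
  [9] .#..# => #  t=1,i=7
  [8] .#... => #  t=1,i=3
  [7] ..### => #  t=4,i=12
  [6] ..##. => .  t=1,i=9
  [5] ..#.# => #  t=2,i=1
  [4] ..#.. => .  t=1,i=2
  [3] ...## => .  t=1,i=15
  [2] ...#. => .  t=1,i=5
  [1] ....# => #  t=2,i=17
  [0] ..... => .  t=7,i=6
  bits 01000000110001111010011110100010 = 1086826402

1086826402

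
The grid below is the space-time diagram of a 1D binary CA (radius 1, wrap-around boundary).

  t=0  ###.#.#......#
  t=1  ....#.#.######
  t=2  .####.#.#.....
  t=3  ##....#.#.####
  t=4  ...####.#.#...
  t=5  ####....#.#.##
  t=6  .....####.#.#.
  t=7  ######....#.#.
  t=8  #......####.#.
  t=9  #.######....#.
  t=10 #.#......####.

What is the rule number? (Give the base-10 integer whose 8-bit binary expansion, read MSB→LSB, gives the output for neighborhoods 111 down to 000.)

15

  ### -> .   bit 7 = 0  t=0,i=0
  ##. -> .   bit 6 = 0  t=0,i=2
  #.# -> .   bit 5 = 0  t=0,i=3
  #.. -> .   bit 4 = 0  t=0,i=7
  .## -> #   bit 3 = 1  t=0,i=13
  .#. -> #   bit 2 = 1  t=0,i=4
  ..# -> #   bit 1 = 1  t=0,i=12
  ... -> #   bit 0 = 1  t=0,i=8
  bits 00001111 = 15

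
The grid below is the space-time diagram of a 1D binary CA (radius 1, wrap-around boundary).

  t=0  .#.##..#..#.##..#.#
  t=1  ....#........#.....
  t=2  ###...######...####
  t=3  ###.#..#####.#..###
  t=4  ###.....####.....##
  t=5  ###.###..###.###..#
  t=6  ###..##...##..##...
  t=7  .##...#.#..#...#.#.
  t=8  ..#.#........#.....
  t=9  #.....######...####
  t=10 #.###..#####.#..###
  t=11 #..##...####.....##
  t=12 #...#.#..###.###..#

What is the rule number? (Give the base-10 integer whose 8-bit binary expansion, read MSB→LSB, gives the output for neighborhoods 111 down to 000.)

193

  nb ###: next=#  (t=2,i=0, bit7=1)
  nb ##.: next=#  (t=0,i=4, bit6=1)
  nb #.#: next=.  (t=0,i=0, bit5=0)
  nb #..: next=.  (t=0,i=5, bit4=0)
  nb .##: next=.  (t=0,i=3, bit3=0)
  nb .#.: next=.  (t=0,i=1, bit2=0)
  nb ..#: next=.  (t=0,i=6, bit1=0)
  nb ...: next=#  (t=1,i=0, bit0=1)
  bits 11000001 = 193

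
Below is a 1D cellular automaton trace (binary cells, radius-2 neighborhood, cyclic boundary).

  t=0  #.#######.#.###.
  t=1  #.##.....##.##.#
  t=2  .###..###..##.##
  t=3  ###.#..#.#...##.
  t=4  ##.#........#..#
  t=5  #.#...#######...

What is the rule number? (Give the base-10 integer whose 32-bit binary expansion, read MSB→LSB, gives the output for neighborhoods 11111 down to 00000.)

  [31] ##### => .  t=0,i=4
  [30] ####. => .  t=0,i=7
  [29] ###.# => .  t=0,i=8
  [28] ###.. => .  t=2,i=3
  [27] ##.## => #  t=1,i=1
  [26] ##.#. => #  t=0,i=9
  [25] ##..# => #  t=2,i=4
  [24] ##... => .  t=1,i=4
  [23] #.### => #  t=0,i=2
  [22] #.##. => #  t=1,i=2
  [21] #.#.# => #  t=0,i=0
  [20] #.#.. => .  t=3,i=4
  [19] #..## => .  t=2,i=5
  [18] #..#. => .  t=3,i=6
  [17] #...# => .  t=3,i=11
  [16] #.... => .  t=1,i=5
  [15] .#### => #  t=0,i=3
  [14] .###. => #  t=0,i=13
  [13] .##.# => .  t=1,i=0
  [12] .##.. => #  t=1,i=3
  [11] .#.## => .  t=0,i=1
  [10] .#.#. => .  t=3,i=8
  [9] .#..# => .  t=3,i=5
  [8] .#... => .  t=3,i=10
  [7] ..### => .  t=2,i=6
  [6] ..##. => .  t=1,i=9
  [5] ..#.# => .  t=3,i=7
  [4] ..#.. => #  t=4,i=12
  [3] ...## => #  t=1,i=8
  [2] ...#. => #  t=4,i=11
  [1] ....# => #  t=1,i=7
  [0] ..... => #  t=1,i=6
  bits 00001110111000001101000000011111 = 249614367

249614367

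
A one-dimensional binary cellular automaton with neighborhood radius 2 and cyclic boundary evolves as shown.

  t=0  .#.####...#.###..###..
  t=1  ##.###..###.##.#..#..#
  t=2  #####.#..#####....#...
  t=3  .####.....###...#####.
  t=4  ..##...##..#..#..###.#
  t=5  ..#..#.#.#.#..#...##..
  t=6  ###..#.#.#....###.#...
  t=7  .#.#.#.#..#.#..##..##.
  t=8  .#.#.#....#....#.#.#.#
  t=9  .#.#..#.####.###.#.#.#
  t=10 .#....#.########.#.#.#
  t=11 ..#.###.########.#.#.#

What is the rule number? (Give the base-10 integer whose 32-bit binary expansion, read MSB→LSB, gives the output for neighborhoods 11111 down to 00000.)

3940737399

  nb #####: next=#  (t=2,i=2, bit31=1)
  nb ####.: next=#  (t=0,i=5, bit30=1)
  nb ###.#: next=#  (t=1,i=1, bit29=1)
  nb ###..: next=.  (t=0,i=6, bit28=0)
  nb ##.##: next=#  (t=1,i=2, bit27=1)
  nb ##.#.: next=.  (t=1,i=14, bit26=0)
  nb ##..#: next=#  (t=0,i=15, bit25=1)
  nb ##...: next=.  (t=0,i=7, bit24=0)
  nb #.###: next=#  (t=0,i=3, bit23=1)
  nb #.##.: next=#  (t=1,i=12, bit22=1)
  nb #.#.#: next=#  (t=5,i=7, bit21=1)
  nb #.#..: next=.  (t=1,i=15, bit20=0)
  nb #..##: next=.  (t=0,i=16, bit19=0)
  nb #..#.: next=.  (t=1,i=17, bit18=0)
  nb #...#: next=#  (t=0,i=8, bit17=1)
  nb #....: next=.  (t=2,i=15, bit16=0)
  nb .####: next=#  (t=0,i=4, bit15=1)
  nb .###.: next=#  (t=0,i=13, bit14=1)
  nb .##.#: next=#  (t=1,i=13, bit13=1)
  nb .##..: next=.  (t=4,i=3, bit12=0)
  nb .#.##: next=.  (t=0,i=2, bit11=0)
  nb .#.#.: next=.  (t=5,i=6, bit10=0)
  nb .#..#: next=.  (t=1,i=16, bit9=0)
  nb .#...: next=#  (t=2,i=19, bit8=1)
  nb ..###: next=.  (t=0,i=17, bit7=0)
  nb ..##.: next=#  (t=4,i=2, bit6=1)
  nb ..#.#: next=#  (t=0,i=1, bit5=1)
  nb ..#..: next=#  (t=1,i=18, bit4=1)
  nb ...##: next=.  (t=2,i=21, bit3=0)
  nb ...#.: next=#  (t=0,i=0, bit2=1)
  nb ....#: next=#  (t=2,i=16, bit1=1)
  nb .....: next=#  (t=3,i=7, bit0=1)
  bits 11101010111000101110000101110111 = 3940737399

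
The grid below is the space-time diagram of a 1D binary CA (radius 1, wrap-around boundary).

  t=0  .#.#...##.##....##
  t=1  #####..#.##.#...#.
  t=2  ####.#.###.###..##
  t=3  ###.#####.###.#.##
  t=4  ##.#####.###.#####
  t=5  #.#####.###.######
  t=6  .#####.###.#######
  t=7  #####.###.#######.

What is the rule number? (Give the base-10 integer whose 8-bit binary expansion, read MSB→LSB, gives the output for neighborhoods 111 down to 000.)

  nb ###: next=#  (t=1,i=1, bit7=1)
  nb ##.: next=.  (t=0,i=8, bit6=0)
  nb #.#: next=#  (t=0,i=0, bit5=1)
  nb #..: next=#  (t=0,i=4, bit4=1)
  nb .##: next=#  (t=0,i=7, bit3=1)
  nb .#.: next=#  (t=0,i=1, bit2=1)
  nb ..#: next=.  (t=0,i=6, bit1=0)
  nb ...: next=.  (t=0,i=5, bit0=0)
  bits 10111100 = 188

188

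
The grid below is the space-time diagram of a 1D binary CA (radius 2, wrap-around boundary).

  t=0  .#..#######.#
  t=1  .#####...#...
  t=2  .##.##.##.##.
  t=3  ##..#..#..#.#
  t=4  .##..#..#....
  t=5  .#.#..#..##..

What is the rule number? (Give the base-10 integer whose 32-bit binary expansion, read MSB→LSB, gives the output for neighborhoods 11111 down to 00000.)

  nb #####: next=.  (t=0,i=6, bit31=0)
  nb ####.: next=#  (t=0,i=9, bit30=1)
  nb ###.#: next=.  (t=0,i=10, bit29=0)
  nb ###..: next=#  (t=1,i=5, bit28=1)
  nb ##.##: next=.  (t=2,i=3, bit27=0)
  nb ##.#.: next=.  (t=0,i=11, bit26=0)
  nb ##..#: next=#  (t=2,i=12, bit25=1)
  nb ##...: next=.  (t=1,i=6, bit24=0)
  nb #.###: next=.  (t=3,i=12, bit23=0)
  nb #.##.: next=#  (t=2,i=4, bit22=1)
  nb #.#.#: next=.  (t=0,i=12, bit21=0)
  nb #.#..: next=#  (t=0,i=1, bit20=1)
  nb #..##: next=#  (t=0,i=3, bit19=1)
  nb #..#.: next=.  (t=3,i=3, bit18=0)
  nb #...#: next=#  (t=1,i=7, bit17=1)
  nb #....: next=#  (t=1,i=11, bit16=1)
  nb .####: next=#  (t=0,i=5, bit15=1)
  nb .###.: next=.  (t=3,i=0, bit14=0)
  nb .##.#: next=.  (t=2,i=2, bit13=0)
  nb .##..: next=.  (t=2,i=11, bit12=0)
  nb .#.##: next=.  (t=3,i=11, bit11=0)
  nb .#.#.: next=.  (t=0,i=0, bit10=0)
  nb .#..#: next=#  (t=0,i=2, bit9=1)
  nb .#...: next=#  (t=1,i=10, bit8=1)
  nb ..###: next=#  (t=0,i=4, bit7=1)
  nb ..##.: next=#  (t=2,i=1, bit6=1)
  nb ..#.#: next=.  (t=3,i=10, bit5=0)
  nb ..#..: next=.  (t=1,i=9, bit4=0)
  nb ...##: next=.  (t=1,i=0, bit3=0)
  nb ...#.: next=#  (t=1,i=8, bit2=1)
  nb ....#: next=.  (t=1,i=12, bit1=0)
  nb .....: next=.  (t=4,i=11, bit0=0)
  bits 01010010010110111000001111000100 = 1381729220

1381729220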